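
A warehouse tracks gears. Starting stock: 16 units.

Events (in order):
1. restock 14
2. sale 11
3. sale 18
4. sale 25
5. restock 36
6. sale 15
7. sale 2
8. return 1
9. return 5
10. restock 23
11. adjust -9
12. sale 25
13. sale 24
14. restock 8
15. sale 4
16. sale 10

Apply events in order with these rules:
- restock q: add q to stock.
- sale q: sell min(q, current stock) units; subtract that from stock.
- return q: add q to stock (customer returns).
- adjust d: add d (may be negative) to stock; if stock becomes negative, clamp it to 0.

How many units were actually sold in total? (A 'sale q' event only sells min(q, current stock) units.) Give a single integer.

Processing events:
Start: stock = 16
  Event 1 (restock 14): 16 + 14 = 30
  Event 2 (sale 11): sell min(11,30)=11. stock: 30 - 11 = 19. total_sold = 11
  Event 3 (sale 18): sell min(18,19)=18. stock: 19 - 18 = 1. total_sold = 29
  Event 4 (sale 25): sell min(25,1)=1. stock: 1 - 1 = 0. total_sold = 30
  Event 5 (restock 36): 0 + 36 = 36
  Event 6 (sale 15): sell min(15,36)=15. stock: 36 - 15 = 21. total_sold = 45
  Event 7 (sale 2): sell min(2,21)=2. stock: 21 - 2 = 19. total_sold = 47
  Event 8 (return 1): 19 + 1 = 20
  Event 9 (return 5): 20 + 5 = 25
  Event 10 (restock 23): 25 + 23 = 48
  Event 11 (adjust -9): 48 + -9 = 39
  Event 12 (sale 25): sell min(25,39)=25. stock: 39 - 25 = 14. total_sold = 72
  Event 13 (sale 24): sell min(24,14)=14. stock: 14 - 14 = 0. total_sold = 86
  Event 14 (restock 8): 0 + 8 = 8
  Event 15 (sale 4): sell min(4,8)=4. stock: 8 - 4 = 4. total_sold = 90
  Event 16 (sale 10): sell min(10,4)=4. stock: 4 - 4 = 0. total_sold = 94
Final: stock = 0, total_sold = 94

Answer: 94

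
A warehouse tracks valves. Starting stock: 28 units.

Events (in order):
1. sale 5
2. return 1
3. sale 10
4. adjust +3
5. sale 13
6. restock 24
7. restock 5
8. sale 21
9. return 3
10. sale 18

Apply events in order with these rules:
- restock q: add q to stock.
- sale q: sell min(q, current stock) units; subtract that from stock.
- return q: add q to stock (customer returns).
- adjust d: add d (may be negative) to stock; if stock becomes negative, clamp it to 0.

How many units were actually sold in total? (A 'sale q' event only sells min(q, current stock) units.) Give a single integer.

Processing events:
Start: stock = 28
  Event 1 (sale 5): sell min(5,28)=5. stock: 28 - 5 = 23. total_sold = 5
  Event 2 (return 1): 23 + 1 = 24
  Event 3 (sale 10): sell min(10,24)=10. stock: 24 - 10 = 14. total_sold = 15
  Event 4 (adjust +3): 14 + 3 = 17
  Event 5 (sale 13): sell min(13,17)=13. stock: 17 - 13 = 4. total_sold = 28
  Event 6 (restock 24): 4 + 24 = 28
  Event 7 (restock 5): 28 + 5 = 33
  Event 8 (sale 21): sell min(21,33)=21. stock: 33 - 21 = 12. total_sold = 49
  Event 9 (return 3): 12 + 3 = 15
  Event 10 (sale 18): sell min(18,15)=15. stock: 15 - 15 = 0. total_sold = 64
Final: stock = 0, total_sold = 64

Answer: 64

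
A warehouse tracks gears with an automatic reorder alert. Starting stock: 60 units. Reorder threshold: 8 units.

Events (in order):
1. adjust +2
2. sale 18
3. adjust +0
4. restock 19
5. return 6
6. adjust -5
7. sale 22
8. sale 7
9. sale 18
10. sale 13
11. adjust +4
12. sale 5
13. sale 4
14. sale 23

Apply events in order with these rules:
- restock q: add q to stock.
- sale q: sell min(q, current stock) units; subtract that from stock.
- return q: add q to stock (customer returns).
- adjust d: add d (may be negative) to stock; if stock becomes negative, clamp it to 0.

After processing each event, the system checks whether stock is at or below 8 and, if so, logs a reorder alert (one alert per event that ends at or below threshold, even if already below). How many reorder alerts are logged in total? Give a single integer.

Answer: 5

Derivation:
Processing events:
Start: stock = 60
  Event 1 (adjust +2): 60 + 2 = 62
  Event 2 (sale 18): sell min(18,62)=18. stock: 62 - 18 = 44. total_sold = 18
  Event 3 (adjust +0): 44 + 0 = 44
  Event 4 (restock 19): 44 + 19 = 63
  Event 5 (return 6): 63 + 6 = 69
  Event 6 (adjust -5): 69 + -5 = 64
  Event 7 (sale 22): sell min(22,64)=22. stock: 64 - 22 = 42. total_sold = 40
  Event 8 (sale 7): sell min(7,42)=7. stock: 42 - 7 = 35. total_sold = 47
  Event 9 (sale 18): sell min(18,35)=18. stock: 35 - 18 = 17. total_sold = 65
  Event 10 (sale 13): sell min(13,17)=13. stock: 17 - 13 = 4. total_sold = 78
  Event 11 (adjust +4): 4 + 4 = 8
  Event 12 (sale 5): sell min(5,8)=5. stock: 8 - 5 = 3. total_sold = 83
  Event 13 (sale 4): sell min(4,3)=3. stock: 3 - 3 = 0. total_sold = 86
  Event 14 (sale 23): sell min(23,0)=0. stock: 0 - 0 = 0. total_sold = 86
Final: stock = 0, total_sold = 86

Checking against threshold 8:
  After event 1: stock=62 > 8
  After event 2: stock=44 > 8
  After event 3: stock=44 > 8
  After event 4: stock=63 > 8
  After event 5: stock=69 > 8
  After event 6: stock=64 > 8
  After event 7: stock=42 > 8
  After event 8: stock=35 > 8
  After event 9: stock=17 > 8
  After event 10: stock=4 <= 8 -> ALERT
  After event 11: stock=8 <= 8 -> ALERT
  After event 12: stock=3 <= 8 -> ALERT
  After event 13: stock=0 <= 8 -> ALERT
  After event 14: stock=0 <= 8 -> ALERT
Alert events: [10, 11, 12, 13, 14]. Count = 5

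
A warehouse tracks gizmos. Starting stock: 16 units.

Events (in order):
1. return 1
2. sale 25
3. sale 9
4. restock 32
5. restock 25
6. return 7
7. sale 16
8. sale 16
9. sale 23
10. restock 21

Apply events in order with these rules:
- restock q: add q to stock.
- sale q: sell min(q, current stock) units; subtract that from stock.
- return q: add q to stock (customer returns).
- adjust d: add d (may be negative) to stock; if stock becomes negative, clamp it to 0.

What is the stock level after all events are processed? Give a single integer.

Answer: 30

Derivation:
Processing events:
Start: stock = 16
  Event 1 (return 1): 16 + 1 = 17
  Event 2 (sale 25): sell min(25,17)=17. stock: 17 - 17 = 0. total_sold = 17
  Event 3 (sale 9): sell min(9,0)=0. stock: 0 - 0 = 0. total_sold = 17
  Event 4 (restock 32): 0 + 32 = 32
  Event 5 (restock 25): 32 + 25 = 57
  Event 6 (return 7): 57 + 7 = 64
  Event 7 (sale 16): sell min(16,64)=16. stock: 64 - 16 = 48. total_sold = 33
  Event 8 (sale 16): sell min(16,48)=16. stock: 48 - 16 = 32. total_sold = 49
  Event 9 (sale 23): sell min(23,32)=23. stock: 32 - 23 = 9. total_sold = 72
  Event 10 (restock 21): 9 + 21 = 30
Final: stock = 30, total_sold = 72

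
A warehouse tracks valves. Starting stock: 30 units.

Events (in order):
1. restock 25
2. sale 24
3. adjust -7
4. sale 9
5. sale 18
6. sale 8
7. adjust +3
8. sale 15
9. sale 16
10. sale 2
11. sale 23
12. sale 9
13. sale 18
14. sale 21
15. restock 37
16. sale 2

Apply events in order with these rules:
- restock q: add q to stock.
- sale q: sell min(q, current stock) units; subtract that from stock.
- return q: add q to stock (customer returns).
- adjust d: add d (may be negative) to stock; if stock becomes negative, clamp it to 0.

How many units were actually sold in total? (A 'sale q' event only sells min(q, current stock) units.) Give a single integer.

Processing events:
Start: stock = 30
  Event 1 (restock 25): 30 + 25 = 55
  Event 2 (sale 24): sell min(24,55)=24. stock: 55 - 24 = 31. total_sold = 24
  Event 3 (adjust -7): 31 + -7 = 24
  Event 4 (sale 9): sell min(9,24)=9. stock: 24 - 9 = 15. total_sold = 33
  Event 5 (sale 18): sell min(18,15)=15. stock: 15 - 15 = 0. total_sold = 48
  Event 6 (sale 8): sell min(8,0)=0. stock: 0 - 0 = 0. total_sold = 48
  Event 7 (adjust +3): 0 + 3 = 3
  Event 8 (sale 15): sell min(15,3)=3. stock: 3 - 3 = 0. total_sold = 51
  Event 9 (sale 16): sell min(16,0)=0. stock: 0 - 0 = 0. total_sold = 51
  Event 10 (sale 2): sell min(2,0)=0. stock: 0 - 0 = 0. total_sold = 51
  Event 11 (sale 23): sell min(23,0)=0. stock: 0 - 0 = 0. total_sold = 51
  Event 12 (sale 9): sell min(9,0)=0. stock: 0 - 0 = 0. total_sold = 51
  Event 13 (sale 18): sell min(18,0)=0. stock: 0 - 0 = 0. total_sold = 51
  Event 14 (sale 21): sell min(21,0)=0. stock: 0 - 0 = 0. total_sold = 51
  Event 15 (restock 37): 0 + 37 = 37
  Event 16 (sale 2): sell min(2,37)=2. stock: 37 - 2 = 35. total_sold = 53
Final: stock = 35, total_sold = 53

Answer: 53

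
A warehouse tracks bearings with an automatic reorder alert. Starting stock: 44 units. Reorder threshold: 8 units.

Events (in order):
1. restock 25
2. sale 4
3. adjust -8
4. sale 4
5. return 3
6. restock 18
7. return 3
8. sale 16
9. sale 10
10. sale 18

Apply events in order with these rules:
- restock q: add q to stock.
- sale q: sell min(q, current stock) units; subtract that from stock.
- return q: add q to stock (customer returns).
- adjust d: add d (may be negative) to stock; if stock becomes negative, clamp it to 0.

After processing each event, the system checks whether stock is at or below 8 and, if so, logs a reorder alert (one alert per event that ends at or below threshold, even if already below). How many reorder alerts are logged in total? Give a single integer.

Answer: 0

Derivation:
Processing events:
Start: stock = 44
  Event 1 (restock 25): 44 + 25 = 69
  Event 2 (sale 4): sell min(4,69)=4. stock: 69 - 4 = 65. total_sold = 4
  Event 3 (adjust -8): 65 + -8 = 57
  Event 4 (sale 4): sell min(4,57)=4. stock: 57 - 4 = 53. total_sold = 8
  Event 5 (return 3): 53 + 3 = 56
  Event 6 (restock 18): 56 + 18 = 74
  Event 7 (return 3): 74 + 3 = 77
  Event 8 (sale 16): sell min(16,77)=16. stock: 77 - 16 = 61. total_sold = 24
  Event 9 (sale 10): sell min(10,61)=10. stock: 61 - 10 = 51. total_sold = 34
  Event 10 (sale 18): sell min(18,51)=18. stock: 51 - 18 = 33. total_sold = 52
Final: stock = 33, total_sold = 52

Checking against threshold 8:
  After event 1: stock=69 > 8
  After event 2: stock=65 > 8
  After event 3: stock=57 > 8
  After event 4: stock=53 > 8
  After event 5: stock=56 > 8
  After event 6: stock=74 > 8
  After event 7: stock=77 > 8
  After event 8: stock=61 > 8
  After event 9: stock=51 > 8
  After event 10: stock=33 > 8
Alert events: []. Count = 0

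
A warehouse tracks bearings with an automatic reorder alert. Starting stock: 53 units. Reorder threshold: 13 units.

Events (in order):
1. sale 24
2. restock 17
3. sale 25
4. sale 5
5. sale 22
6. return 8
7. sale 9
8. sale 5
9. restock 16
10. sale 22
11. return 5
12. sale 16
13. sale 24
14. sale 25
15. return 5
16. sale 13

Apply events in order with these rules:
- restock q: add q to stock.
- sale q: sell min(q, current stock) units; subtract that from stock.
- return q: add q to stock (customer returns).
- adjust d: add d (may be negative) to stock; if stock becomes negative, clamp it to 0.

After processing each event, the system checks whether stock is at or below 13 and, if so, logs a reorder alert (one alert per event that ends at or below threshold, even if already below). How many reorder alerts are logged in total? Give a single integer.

Processing events:
Start: stock = 53
  Event 1 (sale 24): sell min(24,53)=24. stock: 53 - 24 = 29. total_sold = 24
  Event 2 (restock 17): 29 + 17 = 46
  Event 3 (sale 25): sell min(25,46)=25. stock: 46 - 25 = 21. total_sold = 49
  Event 4 (sale 5): sell min(5,21)=5. stock: 21 - 5 = 16. total_sold = 54
  Event 5 (sale 22): sell min(22,16)=16. stock: 16 - 16 = 0. total_sold = 70
  Event 6 (return 8): 0 + 8 = 8
  Event 7 (sale 9): sell min(9,8)=8. stock: 8 - 8 = 0. total_sold = 78
  Event 8 (sale 5): sell min(5,0)=0. stock: 0 - 0 = 0. total_sold = 78
  Event 9 (restock 16): 0 + 16 = 16
  Event 10 (sale 22): sell min(22,16)=16. stock: 16 - 16 = 0. total_sold = 94
  Event 11 (return 5): 0 + 5 = 5
  Event 12 (sale 16): sell min(16,5)=5. stock: 5 - 5 = 0. total_sold = 99
  Event 13 (sale 24): sell min(24,0)=0. stock: 0 - 0 = 0. total_sold = 99
  Event 14 (sale 25): sell min(25,0)=0. stock: 0 - 0 = 0. total_sold = 99
  Event 15 (return 5): 0 + 5 = 5
  Event 16 (sale 13): sell min(13,5)=5. stock: 5 - 5 = 0. total_sold = 104
Final: stock = 0, total_sold = 104

Checking against threshold 13:
  After event 1: stock=29 > 13
  After event 2: stock=46 > 13
  After event 3: stock=21 > 13
  After event 4: stock=16 > 13
  After event 5: stock=0 <= 13 -> ALERT
  After event 6: stock=8 <= 13 -> ALERT
  After event 7: stock=0 <= 13 -> ALERT
  After event 8: stock=0 <= 13 -> ALERT
  After event 9: stock=16 > 13
  After event 10: stock=0 <= 13 -> ALERT
  After event 11: stock=5 <= 13 -> ALERT
  After event 12: stock=0 <= 13 -> ALERT
  After event 13: stock=0 <= 13 -> ALERT
  After event 14: stock=0 <= 13 -> ALERT
  After event 15: stock=5 <= 13 -> ALERT
  After event 16: stock=0 <= 13 -> ALERT
Alert events: [5, 6, 7, 8, 10, 11, 12, 13, 14, 15, 16]. Count = 11

Answer: 11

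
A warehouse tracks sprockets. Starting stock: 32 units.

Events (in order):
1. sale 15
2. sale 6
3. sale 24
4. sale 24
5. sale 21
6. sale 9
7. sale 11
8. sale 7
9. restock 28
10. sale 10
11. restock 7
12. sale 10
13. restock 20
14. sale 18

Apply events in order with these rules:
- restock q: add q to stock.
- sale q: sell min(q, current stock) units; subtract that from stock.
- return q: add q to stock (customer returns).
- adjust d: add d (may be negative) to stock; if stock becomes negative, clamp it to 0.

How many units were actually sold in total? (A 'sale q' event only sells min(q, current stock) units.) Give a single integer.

Answer: 70

Derivation:
Processing events:
Start: stock = 32
  Event 1 (sale 15): sell min(15,32)=15. stock: 32 - 15 = 17. total_sold = 15
  Event 2 (sale 6): sell min(6,17)=6. stock: 17 - 6 = 11. total_sold = 21
  Event 3 (sale 24): sell min(24,11)=11. stock: 11 - 11 = 0. total_sold = 32
  Event 4 (sale 24): sell min(24,0)=0. stock: 0 - 0 = 0. total_sold = 32
  Event 5 (sale 21): sell min(21,0)=0. stock: 0 - 0 = 0. total_sold = 32
  Event 6 (sale 9): sell min(9,0)=0. stock: 0 - 0 = 0. total_sold = 32
  Event 7 (sale 11): sell min(11,0)=0. stock: 0 - 0 = 0. total_sold = 32
  Event 8 (sale 7): sell min(7,0)=0. stock: 0 - 0 = 0. total_sold = 32
  Event 9 (restock 28): 0 + 28 = 28
  Event 10 (sale 10): sell min(10,28)=10. stock: 28 - 10 = 18. total_sold = 42
  Event 11 (restock 7): 18 + 7 = 25
  Event 12 (sale 10): sell min(10,25)=10. stock: 25 - 10 = 15. total_sold = 52
  Event 13 (restock 20): 15 + 20 = 35
  Event 14 (sale 18): sell min(18,35)=18. stock: 35 - 18 = 17. total_sold = 70
Final: stock = 17, total_sold = 70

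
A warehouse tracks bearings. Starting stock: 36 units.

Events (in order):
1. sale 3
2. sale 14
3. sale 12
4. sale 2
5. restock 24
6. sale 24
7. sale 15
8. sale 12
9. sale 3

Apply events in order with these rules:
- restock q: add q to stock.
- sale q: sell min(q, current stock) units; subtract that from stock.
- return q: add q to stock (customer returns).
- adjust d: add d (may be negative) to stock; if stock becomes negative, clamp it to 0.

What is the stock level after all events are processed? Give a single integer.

Answer: 0

Derivation:
Processing events:
Start: stock = 36
  Event 1 (sale 3): sell min(3,36)=3. stock: 36 - 3 = 33. total_sold = 3
  Event 2 (sale 14): sell min(14,33)=14. stock: 33 - 14 = 19. total_sold = 17
  Event 3 (sale 12): sell min(12,19)=12. stock: 19 - 12 = 7. total_sold = 29
  Event 4 (sale 2): sell min(2,7)=2. stock: 7 - 2 = 5. total_sold = 31
  Event 5 (restock 24): 5 + 24 = 29
  Event 6 (sale 24): sell min(24,29)=24. stock: 29 - 24 = 5. total_sold = 55
  Event 7 (sale 15): sell min(15,5)=5. stock: 5 - 5 = 0. total_sold = 60
  Event 8 (sale 12): sell min(12,0)=0. stock: 0 - 0 = 0. total_sold = 60
  Event 9 (sale 3): sell min(3,0)=0. stock: 0 - 0 = 0. total_sold = 60
Final: stock = 0, total_sold = 60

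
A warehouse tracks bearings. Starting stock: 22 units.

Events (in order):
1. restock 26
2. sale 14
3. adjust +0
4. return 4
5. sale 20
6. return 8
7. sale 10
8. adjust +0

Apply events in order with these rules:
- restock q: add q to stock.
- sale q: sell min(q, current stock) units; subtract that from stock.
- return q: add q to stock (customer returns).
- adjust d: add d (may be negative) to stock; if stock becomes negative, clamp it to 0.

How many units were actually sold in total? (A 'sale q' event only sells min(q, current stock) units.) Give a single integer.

Processing events:
Start: stock = 22
  Event 1 (restock 26): 22 + 26 = 48
  Event 2 (sale 14): sell min(14,48)=14. stock: 48 - 14 = 34. total_sold = 14
  Event 3 (adjust +0): 34 + 0 = 34
  Event 4 (return 4): 34 + 4 = 38
  Event 5 (sale 20): sell min(20,38)=20. stock: 38 - 20 = 18. total_sold = 34
  Event 6 (return 8): 18 + 8 = 26
  Event 7 (sale 10): sell min(10,26)=10. stock: 26 - 10 = 16. total_sold = 44
  Event 8 (adjust +0): 16 + 0 = 16
Final: stock = 16, total_sold = 44

Answer: 44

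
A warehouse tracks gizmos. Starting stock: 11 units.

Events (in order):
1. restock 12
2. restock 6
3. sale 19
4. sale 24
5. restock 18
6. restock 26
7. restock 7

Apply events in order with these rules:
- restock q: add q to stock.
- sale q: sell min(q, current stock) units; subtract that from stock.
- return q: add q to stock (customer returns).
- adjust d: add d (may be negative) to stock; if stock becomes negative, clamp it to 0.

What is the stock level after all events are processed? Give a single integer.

Processing events:
Start: stock = 11
  Event 1 (restock 12): 11 + 12 = 23
  Event 2 (restock 6): 23 + 6 = 29
  Event 3 (sale 19): sell min(19,29)=19. stock: 29 - 19 = 10. total_sold = 19
  Event 4 (sale 24): sell min(24,10)=10. stock: 10 - 10 = 0. total_sold = 29
  Event 5 (restock 18): 0 + 18 = 18
  Event 6 (restock 26): 18 + 26 = 44
  Event 7 (restock 7): 44 + 7 = 51
Final: stock = 51, total_sold = 29

Answer: 51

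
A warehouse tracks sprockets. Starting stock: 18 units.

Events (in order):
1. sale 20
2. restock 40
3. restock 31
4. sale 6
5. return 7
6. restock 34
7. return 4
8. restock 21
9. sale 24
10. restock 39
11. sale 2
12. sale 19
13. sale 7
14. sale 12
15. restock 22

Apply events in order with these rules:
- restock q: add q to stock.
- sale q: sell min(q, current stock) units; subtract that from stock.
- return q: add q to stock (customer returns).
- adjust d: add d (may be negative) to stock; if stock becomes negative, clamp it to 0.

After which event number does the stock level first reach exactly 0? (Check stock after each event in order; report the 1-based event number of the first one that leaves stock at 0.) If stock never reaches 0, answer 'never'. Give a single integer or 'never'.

Processing events:
Start: stock = 18
  Event 1 (sale 20): sell min(20,18)=18. stock: 18 - 18 = 0. total_sold = 18
  Event 2 (restock 40): 0 + 40 = 40
  Event 3 (restock 31): 40 + 31 = 71
  Event 4 (sale 6): sell min(6,71)=6. stock: 71 - 6 = 65. total_sold = 24
  Event 5 (return 7): 65 + 7 = 72
  Event 6 (restock 34): 72 + 34 = 106
  Event 7 (return 4): 106 + 4 = 110
  Event 8 (restock 21): 110 + 21 = 131
  Event 9 (sale 24): sell min(24,131)=24. stock: 131 - 24 = 107. total_sold = 48
  Event 10 (restock 39): 107 + 39 = 146
  Event 11 (sale 2): sell min(2,146)=2. stock: 146 - 2 = 144. total_sold = 50
  Event 12 (sale 19): sell min(19,144)=19. stock: 144 - 19 = 125. total_sold = 69
  Event 13 (sale 7): sell min(7,125)=7. stock: 125 - 7 = 118. total_sold = 76
  Event 14 (sale 12): sell min(12,118)=12. stock: 118 - 12 = 106. total_sold = 88
  Event 15 (restock 22): 106 + 22 = 128
Final: stock = 128, total_sold = 88

First zero at event 1.

Answer: 1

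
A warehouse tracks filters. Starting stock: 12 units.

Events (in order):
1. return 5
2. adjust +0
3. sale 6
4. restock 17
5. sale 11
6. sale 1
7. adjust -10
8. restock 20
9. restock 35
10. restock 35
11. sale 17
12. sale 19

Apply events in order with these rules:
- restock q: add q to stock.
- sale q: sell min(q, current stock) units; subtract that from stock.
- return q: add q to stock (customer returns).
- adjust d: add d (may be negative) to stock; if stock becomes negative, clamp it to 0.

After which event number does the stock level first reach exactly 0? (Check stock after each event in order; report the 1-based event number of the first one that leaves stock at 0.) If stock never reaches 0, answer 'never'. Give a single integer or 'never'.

Answer: never

Derivation:
Processing events:
Start: stock = 12
  Event 1 (return 5): 12 + 5 = 17
  Event 2 (adjust +0): 17 + 0 = 17
  Event 3 (sale 6): sell min(6,17)=6. stock: 17 - 6 = 11. total_sold = 6
  Event 4 (restock 17): 11 + 17 = 28
  Event 5 (sale 11): sell min(11,28)=11. stock: 28 - 11 = 17. total_sold = 17
  Event 6 (sale 1): sell min(1,17)=1. stock: 17 - 1 = 16. total_sold = 18
  Event 7 (adjust -10): 16 + -10 = 6
  Event 8 (restock 20): 6 + 20 = 26
  Event 9 (restock 35): 26 + 35 = 61
  Event 10 (restock 35): 61 + 35 = 96
  Event 11 (sale 17): sell min(17,96)=17. stock: 96 - 17 = 79. total_sold = 35
  Event 12 (sale 19): sell min(19,79)=19. stock: 79 - 19 = 60. total_sold = 54
Final: stock = 60, total_sold = 54

Stock never reaches 0.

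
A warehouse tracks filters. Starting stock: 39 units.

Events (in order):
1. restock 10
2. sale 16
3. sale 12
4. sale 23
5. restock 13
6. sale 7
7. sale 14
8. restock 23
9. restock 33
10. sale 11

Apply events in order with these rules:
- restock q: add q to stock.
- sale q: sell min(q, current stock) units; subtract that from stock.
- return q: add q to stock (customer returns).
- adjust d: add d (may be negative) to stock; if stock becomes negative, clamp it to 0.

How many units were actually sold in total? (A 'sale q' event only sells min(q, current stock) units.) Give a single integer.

Answer: 73

Derivation:
Processing events:
Start: stock = 39
  Event 1 (restock 10): 39 + 10 = 49
  Event 2 (sale 16): sell min(16,49)=16. stock: 49 - 16 = 33. total_sold = 16
  Event 3 (sale 12): sell min(12,33)=12. stock: 33 - 12 = 21. total_sold = 28
  Event 4 (sale 23): sell min(23,21)=21. stock: 21 - 21 = 0. total_sold = 49
  Event 5 (restock 13): 0 + 13 = 13
  Event 6 (sale 7): sell min(7,13)=7. stock: 13 - 7 = 6. total_sold = 56
  Event 7 (sale 14): sell min(14,6)=6. stock: 6 - 6 = 0. total_sold = 62
  Event 8 (restock 23): 0 + 23 = 23
  Event 9 (restock 33): 23 + 33 = 56
  Event 10 (sale 11): sell min(11,56)=11. stock: 56 - 11 = 45. total_sold = 73
Final: stock = 45, total_sold = 73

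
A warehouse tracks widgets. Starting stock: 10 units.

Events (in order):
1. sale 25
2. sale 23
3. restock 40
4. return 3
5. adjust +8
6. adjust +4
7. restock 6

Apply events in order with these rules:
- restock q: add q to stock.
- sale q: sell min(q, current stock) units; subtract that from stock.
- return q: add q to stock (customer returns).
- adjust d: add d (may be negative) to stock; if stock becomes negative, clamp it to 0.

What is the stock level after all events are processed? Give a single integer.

Answer: 61

Derivation:
Processing events:
Start: stock = 10
  Event 1 (sale 25): sell min(25,10)=10. stock: 10 - 10 = 0. total_sold = 10
  Event 2 (sale 23): sell min(23,0)=0. stock: 0 - 0 = 0. total_sold = 10
  Event 3 (restock 40): 0 + 40 = 40
  Event 4 (return 3): 40 + 3 = 43
  Event 5 (adjust +8): 43 + 8 = 51
  Event 6 (adjust +4): 51 + 4 = 55
  Event 7 (restock 6): 55 + 6 = 61
Final: stock = 61, total_sold = 10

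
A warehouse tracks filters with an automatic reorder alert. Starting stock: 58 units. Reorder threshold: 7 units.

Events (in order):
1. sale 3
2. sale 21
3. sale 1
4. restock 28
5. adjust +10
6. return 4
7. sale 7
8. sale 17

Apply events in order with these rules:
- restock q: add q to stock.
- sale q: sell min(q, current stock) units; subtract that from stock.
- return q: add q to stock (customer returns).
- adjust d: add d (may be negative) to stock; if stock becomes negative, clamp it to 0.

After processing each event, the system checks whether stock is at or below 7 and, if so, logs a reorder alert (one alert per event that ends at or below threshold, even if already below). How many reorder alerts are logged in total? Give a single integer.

Answer: 0

Derivation:
Processing events:
Start: stock = 58
  Event 1 (sale 3): sell min(3,58)=3. stock: 58 - 3 = 55. total_sold = 3
  Event 2 (sale 21): sell min(21,55)=21. stock: 55 - 21 = 34. total_sold = 24
  Event 3 (sale 1): sell min(1,34)=1. stock: 34 - 1 = 33. total_sold = 25
  Event 4 (restock 28): 33 + 28 = 61
  Event 5 (adjust +10): 61 + 10 = 71
  Event 6 (return 4): 71 + 4 = 75
  Event 7 (sale 7): sell min(7,75)=7. stock: 75 - 7 = 68. total_sold = 32
  Event 8 (sale 17): sell min(17,68)=17. stock: 68 - 17 = 51. total_sold = 49
Final: stock = 51, total_sold = 49

Checking against threshold 7:
  After event 1: stock=55 > 7
  After event 2: stock=34 > 7
  After event 3: stock=33 > 7
  After event 4: stock=61 > 7
  After event 5: stock=71 > 7
  After event 6: stock=75 > 7
  After event 7: stock=68 > 7
  After event 8: stock=51 > 7
Alert events: []. Count = 0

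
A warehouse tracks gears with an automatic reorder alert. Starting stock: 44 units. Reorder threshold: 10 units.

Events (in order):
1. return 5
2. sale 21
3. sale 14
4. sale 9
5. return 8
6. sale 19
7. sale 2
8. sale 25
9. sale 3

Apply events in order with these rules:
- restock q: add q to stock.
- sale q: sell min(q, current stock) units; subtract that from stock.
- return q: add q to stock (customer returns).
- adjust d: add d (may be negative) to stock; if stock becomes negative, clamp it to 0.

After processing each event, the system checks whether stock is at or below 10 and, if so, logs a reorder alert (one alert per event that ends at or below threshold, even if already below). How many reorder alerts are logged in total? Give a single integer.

Answer: 5

Derivation:
Processing events:
Start: stock = 44
  Event 1 (return 5): 44 + 5 = 49
  Event 2 (sale 21): sell min(21,49)=21. stock: 49 - 21 = 28. total_sold = 21
  Event 3 (sale 14): sell min(14,28)=14. stock: 28 - 14 = 14. total_sold = 35
  Event 4 (sale 9): sell min(9,14)=9. stock: 14 - 9 = 5. total_sold = 44
  Event 5 (return 8): 5 + 8 = 13
  Event 6 (sale 19): sell min(19,13)=13. stock: 13 - 13 = 0. total_sold = 57
  Event 7 (sale 2): sell min(2,0)=0. stock: 0 - 0 = 0. total_sold = 57
  Event 8 (sale 25): sell min(25,0)=0. stock: 0 - 0 = 0. total_sold = 57
  Event 9 (sale 3): sell min(3,0)=0. stock: 0 - 0 = 0. total_sold = 57
Final: stock = 0, total_sold = 57

Checking against threshold 10:
  After event 1: stock=49 > 10
  After event 2: stock=28 > 10
  After event 3: stock=14 > 10
  After event 4: stock=5 <= 10 -> ALERT
  After event 5: stock=13 > 10
  After event 6: stock=0 <= 10 -> ALERT
  After event 7: stock=0 <= 10 -> ALERT
  After event 8: stock=0 <= 10 -> ALERT
  After event 9: stock=0 <= 10 -> ALERT
Alert events: [4, 6, 7, 8, 9]. Count = 5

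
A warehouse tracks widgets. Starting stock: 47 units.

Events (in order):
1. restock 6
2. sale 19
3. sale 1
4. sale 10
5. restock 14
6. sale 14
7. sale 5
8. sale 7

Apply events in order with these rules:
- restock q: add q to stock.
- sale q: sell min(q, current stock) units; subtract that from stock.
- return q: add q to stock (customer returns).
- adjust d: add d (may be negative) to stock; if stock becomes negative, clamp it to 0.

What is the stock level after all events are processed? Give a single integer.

Processing events:
Start: stock = 47
  Event 1 (restock 6): 47 + 6 = 53
  Event 2 (sale 19): sell min(19,53)=19. stock: 53 - 19 = 34. total_sold = 19
  Event 3 (sale 1): sell min(1,34)=1. stock: 34 - 1 = 33. total_sold = 20
  Event 4 (sale 10): sell min(10,33)=10. stock: 33 - 10 = 23. total_sold = 30
  Event 5 (restock 14): 23 + 14 = 37
  Event 6 (sale 14): sell min(14,37)=14. stock: 37 - 14 = 23. total_sold = 44
  Event 7 (sale 5): sell min(5,23)=5. stock: 23 - 5 = 18. total_sold = 49
  Event 8 (sale 7): sell min(7,18)=7. stock: 18 - 7 = 11. total_sold = 56
Final: stock = 11, total_sold = 56

Answer: 11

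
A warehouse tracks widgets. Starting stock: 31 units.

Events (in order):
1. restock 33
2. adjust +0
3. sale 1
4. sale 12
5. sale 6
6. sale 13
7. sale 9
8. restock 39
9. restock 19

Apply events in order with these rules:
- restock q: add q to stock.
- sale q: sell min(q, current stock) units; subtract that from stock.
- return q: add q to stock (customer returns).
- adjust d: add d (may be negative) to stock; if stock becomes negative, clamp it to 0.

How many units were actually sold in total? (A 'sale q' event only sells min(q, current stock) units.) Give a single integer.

Answer: 41

Derivation:
Processing events:
Start: stock = 31
  Event 1 (restock 33): 31 + 33 = 64
  Event 2 (adjust +0): 64 + 0 = 64
  Event 3 (sale 1): sell min(1,64)=1. stock: 64 - 1 = 63. total_sold = 1
  Event 4 (sale 12): sell min(12,63)=12. stock: 63 - 12 = 51. total_sold = 13
  Event 5 (sale 6): sell min(6,51)=6. stock: 51 - 6 = 45. total_sold = 19
  Event 6 (sale 13): sell min(13,45)=13. stock: 45 - 13 = 32. total_sold = 32
  Event 7 (sale 9): sell min(9,32)=9. stock: 32 - 9 = 23. total_sold = 41
  Event 8 (restock 39): 23 + 39 = 62
  Event 9 (restock 19): 62 + 19 = 81
Final: stock = 81, total_sold = 41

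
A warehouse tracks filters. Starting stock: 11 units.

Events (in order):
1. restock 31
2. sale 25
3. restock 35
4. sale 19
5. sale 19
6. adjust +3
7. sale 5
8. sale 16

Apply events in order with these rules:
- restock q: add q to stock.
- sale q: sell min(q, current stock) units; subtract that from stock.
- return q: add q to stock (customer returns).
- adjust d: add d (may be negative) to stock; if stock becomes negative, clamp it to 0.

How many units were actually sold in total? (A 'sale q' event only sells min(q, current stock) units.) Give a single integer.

Processing events:
Start: stock = 11
  Event 1 (restock 31): 11 + 31 = 42
  Event 2 (sale 25): sell min(25,42)=25. stock: 42 - 25 = 17. total_sold = 25
  Event 3 (restock 35): 17 + 35 = 52
  Event 4 (sale 19): sell min(19,52)=19. stock: 52 - 19 = 33. total_sold = 44
  Event 5 (sale 19): sell min(19,33)=19. stock: 33 - 19 = 14. total_sold = 63
  Event 6 (adjust +3): 14 + 3 = 17
  Event 7 (sale 5): sell min(5,17)=5. stock: 17 - 5 = 12. total_sold = 68
  Event 8 (sale 16): sell min(16,12)=12. stock: 12 - 12 = 0. total_sold = 80
Final: stock = 0, total_sold = 80

Answer: 80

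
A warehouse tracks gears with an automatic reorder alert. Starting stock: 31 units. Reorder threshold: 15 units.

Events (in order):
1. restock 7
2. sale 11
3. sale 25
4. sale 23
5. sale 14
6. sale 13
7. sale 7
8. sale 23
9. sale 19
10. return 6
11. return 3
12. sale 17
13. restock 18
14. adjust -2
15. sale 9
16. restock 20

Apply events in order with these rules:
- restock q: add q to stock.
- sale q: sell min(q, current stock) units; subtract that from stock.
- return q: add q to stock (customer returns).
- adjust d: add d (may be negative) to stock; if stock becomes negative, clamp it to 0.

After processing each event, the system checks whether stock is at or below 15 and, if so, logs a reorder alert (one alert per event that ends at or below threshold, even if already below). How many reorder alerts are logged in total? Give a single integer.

Processing events:
Start: stock = 31
  Event 1 (restock 7): 31 + 7 = 38
  Event 2 (sale 11): sell min(11,38)=11. stock: 38 - 11 = 27. total_sold = 11
  Event 3 (sale 25): sell min(25,27)=25. stock: 27 - 25 = 2. total_sold = 36
  Event 4 (sale 23): sell min(23,2)=2. stock: 2 - 2 = 0. total_sold = 38
  Event 5 (sale 14): sell min(14,0)=0. stock: 0 - 0 = 0. total_sold = 38
  Event 6 (sale 13): sell min(13,0)=0. stock: 0 - 0 = 0. total_sold = 38
  Event 7 (sale 7): sell min(7,0)=0. stock: 0 - 0 = 0. total_sold = 38
  Event 8 (sale 23): sell min(23,0)=0. stock: 0 - 0 = 0. total_sold = 38
  Event 9 (sale 19): sell min(19,0)=0. stock: 0 - 0 = 0. total_sold = 38
  Event 10 (return 6): 0 + 6 = 6
  Event 11 (return 3): 6 + 3 = 9
  Event 12 (sale 17): sell min(17,9)=9. stock: 9 - 9 = 0. total_sold = 47
  Event 13 (restock 18): 0 + 18 = 18
  Event 14 (adjust -2): 18 + -2 = 16
  Event 15 (sale 9): sell min(9,16)=9. stock: 16 - 9 = 7. total_sold = 56
  Event 16 (restock 20): 7 + 20 = 27
Final: stock = 27, total_sold = 56

Checking against threshold 15:
  After event 1: stock=38 > 15
  After event 2: stock=27 > 15
  After event 3: stock=2 <= 15 -> ALERT
  After event 4: stock=0 <= 15 -> ALERT
  After event 5: stock=0 <= 15 -> ALERT
  After event 6: stock=0 <= 15 -> ALERT
  After event 7: stock=0 <= 15 -> ALERT
  After event 8: stock=0 <= 15 -> ALERT
  After event 9: stock=0 <= 15 -> ALERT
  After event 10: stock=6 <= 15 -> ALERT
  After event 11: stock=9 <= 15 -> ALERT
  After event 12: stock=0 <= 15 -> ALERT
  After event 13: stock=18 > 15
  After event 14: stock=16 > 15
  After event 15: stock=7 <= 15 -> ALERT
  After event 16: stock=27 > 15
Alert events: [3, 4, 5, 6, 7, 8, 9, 10, 11, 12, 15]. Count = 11

Answer: 11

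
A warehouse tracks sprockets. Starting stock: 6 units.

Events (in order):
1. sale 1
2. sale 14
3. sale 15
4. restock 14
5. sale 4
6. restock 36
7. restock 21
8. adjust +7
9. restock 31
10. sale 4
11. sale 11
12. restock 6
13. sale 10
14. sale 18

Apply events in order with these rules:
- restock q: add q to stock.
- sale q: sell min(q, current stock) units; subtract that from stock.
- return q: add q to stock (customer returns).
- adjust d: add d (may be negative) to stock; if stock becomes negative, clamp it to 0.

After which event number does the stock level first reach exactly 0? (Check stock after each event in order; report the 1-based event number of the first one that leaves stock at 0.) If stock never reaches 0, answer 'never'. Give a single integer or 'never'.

Answer: 2

Derivation:
Processing events:
Start: stock = 6
  Event 1 (sale 1): sell min(1,6)=1. stock: 6 - 1 = 5. total_sold = 1
  Event 2 (sale 14): sell min(14,5)=5. stock: 5 - 5 = 0. total_sold = 6
  Event 3 (sale 15): sell min(15,0)=0. stock: 0 - 0 = 0. total_sold = 6
  Event 4 (restock 14): 0 + 14 = 14
  Event 5 (sale 4): sell min(4,14)=4. stock: 14 - 4 = 10. total_sold = 10
  Event 6 (restock 36): 10 + 36 = 46
  Event 7 (restock 21): 46 + 21 = 67
  Event 8 (adjust +7): 67 + 7 = 74
  Event 9 (restock 31): 74 + 31 = 105
  Event 10 (sale 4): sell min(4,105)=4. stock: 105 - 4 = 101. total_sold = 14
  Event 11 (sale 11): sell min(11,101)=11. stock: 101 - 11 = 90. total_sold = 25
  Event 12 (restock 6): 90 + 6 = 96
  Event 13 (sale 10): sell min(10,96)=10. stock: 96 - 10 = 86. total_sold = 35
  Event 14 (sale 18): sell min(18,86)=18. stock: 86 - 18 = 68. total_sold = 53
Final: stock = 68, total_sold = 53

First zero at event 2.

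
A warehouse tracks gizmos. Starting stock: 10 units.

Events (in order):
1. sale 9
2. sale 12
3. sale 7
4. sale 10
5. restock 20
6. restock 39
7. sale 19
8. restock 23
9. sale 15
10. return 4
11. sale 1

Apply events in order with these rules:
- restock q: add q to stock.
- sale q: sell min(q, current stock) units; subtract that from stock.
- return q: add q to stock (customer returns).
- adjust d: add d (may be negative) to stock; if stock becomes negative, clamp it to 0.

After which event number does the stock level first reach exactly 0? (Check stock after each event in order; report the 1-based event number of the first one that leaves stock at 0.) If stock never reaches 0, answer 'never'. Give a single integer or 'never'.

Processing events:
Start: stock = 10
  Event 1 (sale 9): sell min(9,10)=9. stock: 10 - 9 = 1. total_sold = 9
  Event 2 (sale 12): sell min(12,1)=1. stock: 1 - 1 = 0. total_sold = 10
  Event 3 (sale 7): sell min(7,0)=0. stock: 0 - 0 = 0. total_sold = 10
  Event 4 (sale 10): sell min(10,0)=0. stock: 0 - 0 = 0. total_sold = 10
  Event 5 (restock 20): 0 + 20 = 20
  Event 6 (restock 39): 20 + 39 = 59
  Event 7 (sale 19): sell min(19,59)=19. stock: 59 - 19 = 40. total_sold = 29
  Event 8 (restock 23): 40 + 23 = 63
  Event 9 (sale 15): sell min(15,63)=15. stock: 63 - 15 = 48. total_sold = 44
  Event 10 (return 4): 48 + 4 = 52
  Event 11 (sale 1): sell min(1,52)=1. stock: 52 - 1 = 51. total_sold = 45
Final: stock = 51, total_sold = 45

First zero at event 2.

Answer: 2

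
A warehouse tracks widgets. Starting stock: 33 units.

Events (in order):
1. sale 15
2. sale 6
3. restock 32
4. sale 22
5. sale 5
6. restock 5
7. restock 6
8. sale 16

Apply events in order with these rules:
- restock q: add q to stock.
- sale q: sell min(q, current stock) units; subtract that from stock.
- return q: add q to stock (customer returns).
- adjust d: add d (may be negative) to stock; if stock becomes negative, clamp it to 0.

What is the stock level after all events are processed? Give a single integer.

Processing events:
Start: stock = 33
  Event 1 (sale 15): sell min(15,33)=15. stock: 33 - 15 = 18. total_sold = 15
  Event 2 (sale 6): sell min(6,18)=6. stock: 18 - 6 = 12. total_sold = 21
  Event 3 (restock 32): 12 + 32 = 44
  Event 4 (sale 22): sell min(22,44)=22. stock: 44 - 22 = 22. total_sold = 43
  Event 5 (sale 5): sell min(5,22)=5. stock: 22 - 5 = 17. total_sold = 48
  Event 6 (restock 5): 17 + 5 = 22
  Event 7 (restock 6): 22 + 6 = 28
  Event 8 (sale 16): sell min(16,28)=16. stock: 28 - 16 = 12. total_sold = 64
Final: stock = 12, total_sold = 64

Answer: 12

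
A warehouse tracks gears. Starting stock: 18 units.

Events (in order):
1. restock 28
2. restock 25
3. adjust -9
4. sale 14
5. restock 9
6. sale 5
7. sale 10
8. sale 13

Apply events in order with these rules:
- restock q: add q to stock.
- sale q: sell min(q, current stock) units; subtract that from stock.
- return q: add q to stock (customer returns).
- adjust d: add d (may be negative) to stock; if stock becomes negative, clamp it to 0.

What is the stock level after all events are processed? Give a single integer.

Answer: 29

Derivation:
Processing events:
Start: stock = 18
  Event 1 (restock 28): 18 + 28 = 46
  Event 2 (restock 25): 46 + 25 = 71
  Event 3 (adjust -9): 71 + -9 = 62
  Event 4 (sale 14): sell min(14,62)=14. stock: 62 - 14 = 48. total_sold = 14
  Event 5 (restock 9): 48 + 9 = 57
  Event 6 (sale 5): sell min(5,57)=5. stock: 57 - 5 = 52. total_sold = 19
  Event 7 (sale 10): sell min(10,52)=10. stock: 52 - 10 = 42. total_sold = 29
  Event 8 (sale 13): sell min(13,42)=13. stock: 42 - 13 = 29. total_sold = 42
Final: stock = 29, total_sold = 42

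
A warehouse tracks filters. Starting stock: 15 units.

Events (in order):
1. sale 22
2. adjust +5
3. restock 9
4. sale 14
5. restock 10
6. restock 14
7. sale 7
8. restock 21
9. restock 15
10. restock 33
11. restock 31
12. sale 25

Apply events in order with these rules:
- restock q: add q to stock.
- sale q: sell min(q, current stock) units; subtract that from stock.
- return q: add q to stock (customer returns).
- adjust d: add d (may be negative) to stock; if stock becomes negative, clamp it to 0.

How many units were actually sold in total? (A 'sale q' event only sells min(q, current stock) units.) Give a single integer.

Answer: 61

Derivation:
Processing events:
Start: stock = 15
  Event 1 (sale 22): sell min(22,15)=15. stock: 15 - 15 = 0. total_sold = 15
  Event 2 (adjust +5): 0 + 5 = 5
  Event 3 (restock 9): 5 + 9 = 14
  Event 4 (sale 14): sell min(14,14)=14. stock: 14 - 14 = 0. total_sold = 29
  Event 5 (restock 10): 0 + 10 = 10
  Event 6 (restock 14): 10 + 14 = 24
  Event 7 (sale 7): sell min(7,24)=7. stock: 24 - 7 = 17. total_sold = 36
  Event 8 (restock 21): 17 + 21 = 38
  Event 9 (restock 15): 38 + 15 = 53
  Event 10 (restock 33): 53 + 33 = 86
  Event 11 (restock 31): 86 + 31 = 117
  Event 12 (sale 25): sell min(25,117)=25. stock: 117 - 25 = 92. total_sold = 61
Final: stock = 92, total_sold = 61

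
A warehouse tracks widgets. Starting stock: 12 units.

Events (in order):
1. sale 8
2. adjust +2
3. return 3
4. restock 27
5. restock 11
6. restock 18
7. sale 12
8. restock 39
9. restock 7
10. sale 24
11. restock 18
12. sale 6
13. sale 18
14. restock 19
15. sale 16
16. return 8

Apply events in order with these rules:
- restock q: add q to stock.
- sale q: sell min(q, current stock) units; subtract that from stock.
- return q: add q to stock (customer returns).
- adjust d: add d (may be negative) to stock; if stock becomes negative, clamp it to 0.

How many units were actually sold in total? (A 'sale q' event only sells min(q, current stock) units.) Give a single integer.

Processing events:
Start: stock = 12
  Event 1 (sale 8): sell min(8,12)=8. stock: 12 - 8 = 4. total_sold = 8
  Event 2 (adjust +2): 4 + 2 = 6
  Event 3 (return 3): 6 + 3 = 9
  Event 4 (restock 27): 9 + 27 = 36
  Event 5 (restock 11): 36 + 11 = 47
  Event 6 (restock 18): 47 + 18 = 65
  Event 7 (sale 12): sell min(12,65)=12. stock: 65 - 12 = 53. total_sold = 20
  Event 8 (restock 39): 53 + 39 = 92
  Event 9 (restock 7): 92 + 7 = 99
  Event 10 (sale 24): sell min(24,99)=24. stock: 99 - 24 = 75. total_sold = 44
  Event 11 (restock 18): 75 + 18 = 93
  Event 12 (sale 6): sell min(6,93)=6. stock: 93 - 6 = 87. total_sold = 50
  Event 13 (sale 18): sell min(18,87)=18. stock: 87 - 18 = 69. total_sold = 68
  Event 14 (restock 19): 69 + 19 = 88
  Event 15 (sale 16): sell min(16,88)=16. stock: 88 - 16 = 72. total_sold = 84
  Event 16 (return 8): 72 + 8 = 80
Final: stock = 80, total_sold = 84

Answer: 84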